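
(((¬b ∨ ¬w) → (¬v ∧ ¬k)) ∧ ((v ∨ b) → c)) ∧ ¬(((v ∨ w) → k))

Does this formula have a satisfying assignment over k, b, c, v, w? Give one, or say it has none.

k=F, b=T, c=T, v=T, w=T

  ((¬b ∨ ¬w) → (¬v ∧ ¬k)) ∧ ((v ∨ b) → c) = True
    (¬b ∨ ¬w) → (¬v ∧ ¬k) = True
      ¬b ∨ ¬w = False
        ¬b = False
        ¬w = False
      ¬v ∧ ¬k = False
        ¬v = False
        ¬k = True
    (v ∨ b) → c = True
      v ∨ b = True
  ¬(((v ∨ w) → k)) = True
    (v ∨ w) → k = False
      v ∨ w = True
Both conjuncts True, so the formula holds.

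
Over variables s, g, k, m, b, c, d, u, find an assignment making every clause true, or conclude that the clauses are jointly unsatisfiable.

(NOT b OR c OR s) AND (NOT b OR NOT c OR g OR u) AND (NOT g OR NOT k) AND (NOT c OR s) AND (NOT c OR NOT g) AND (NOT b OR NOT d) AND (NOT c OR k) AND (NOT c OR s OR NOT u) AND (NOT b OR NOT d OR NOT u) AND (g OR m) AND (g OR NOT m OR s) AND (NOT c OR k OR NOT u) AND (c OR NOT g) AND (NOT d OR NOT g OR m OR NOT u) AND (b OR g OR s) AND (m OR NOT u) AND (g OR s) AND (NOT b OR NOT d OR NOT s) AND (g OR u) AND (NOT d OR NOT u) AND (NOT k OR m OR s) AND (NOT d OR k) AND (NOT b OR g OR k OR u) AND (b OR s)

s = True, g = False, k = True, m = True, b = True, c = False, d = False, u = True

Set s = True.
Try g = True:
  (NOT g OR NOT k) forces k = False.
  (NOT c OR NOT g) forces c = False.
  clause (c OR NOT g) is falsified — backtrack.
So g = False.
  then (g OR m) forces m = True.
  then (g OR u) forces u = True.
  then (NOT d OR NOT u) forces d = False.
Set k = True.
Set b = True.
Set c = False.
All clauses satisfied.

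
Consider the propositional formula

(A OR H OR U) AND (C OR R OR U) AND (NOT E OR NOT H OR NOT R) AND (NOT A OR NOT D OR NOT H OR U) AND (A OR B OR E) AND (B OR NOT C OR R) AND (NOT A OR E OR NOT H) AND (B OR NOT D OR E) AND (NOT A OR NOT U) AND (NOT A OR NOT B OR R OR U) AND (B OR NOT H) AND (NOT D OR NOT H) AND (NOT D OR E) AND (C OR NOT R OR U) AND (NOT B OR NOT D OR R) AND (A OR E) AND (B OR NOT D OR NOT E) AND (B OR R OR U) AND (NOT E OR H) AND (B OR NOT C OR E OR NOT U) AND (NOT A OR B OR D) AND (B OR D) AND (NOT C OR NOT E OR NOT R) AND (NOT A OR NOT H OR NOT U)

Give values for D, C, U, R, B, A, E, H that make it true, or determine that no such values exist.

D: False, C: True, U: False, R: False, B: True, A: False, E: True, H: True

Set D = False.
  then (B OR D) forces B = True.
Set C = True.
Set U = False.
Set R = False.
  then (NOT A OR NOT B OR R OR U) forces A = False.
  then (A OR E) forces E = True.
  then (NOT E OR H) forces H = True.
All clauses satisfied.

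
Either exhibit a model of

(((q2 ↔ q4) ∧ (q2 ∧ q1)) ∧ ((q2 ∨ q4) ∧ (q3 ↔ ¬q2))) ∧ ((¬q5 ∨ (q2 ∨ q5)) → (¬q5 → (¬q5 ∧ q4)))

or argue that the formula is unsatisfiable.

q1 = True, q2 = True, q3 = False, q4 = True, q5 = False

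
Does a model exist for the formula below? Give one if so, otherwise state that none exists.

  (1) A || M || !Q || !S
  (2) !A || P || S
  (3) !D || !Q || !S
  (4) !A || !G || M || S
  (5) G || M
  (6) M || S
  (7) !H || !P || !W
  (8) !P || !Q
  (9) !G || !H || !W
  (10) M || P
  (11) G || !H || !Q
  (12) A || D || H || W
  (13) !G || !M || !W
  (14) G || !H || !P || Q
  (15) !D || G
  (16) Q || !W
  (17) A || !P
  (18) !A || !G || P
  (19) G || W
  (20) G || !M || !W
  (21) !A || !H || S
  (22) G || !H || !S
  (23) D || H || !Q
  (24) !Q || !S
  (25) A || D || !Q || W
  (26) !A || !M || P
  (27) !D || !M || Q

Set M = False.
  then (G || M) forces G = True.
  then (M || S) forces S = True.
  then (M || P) forces P = True.
  then (A || !P) forces A = True.
  then (!Q || !S) forces Q = False.
  then (Q || !W) forces W = False.
Set H = False.
Set D = False.
All clauses satisfied.

M: False; Q: False; P: True; G: True; H: False; W: False; S: True; D: False; A: True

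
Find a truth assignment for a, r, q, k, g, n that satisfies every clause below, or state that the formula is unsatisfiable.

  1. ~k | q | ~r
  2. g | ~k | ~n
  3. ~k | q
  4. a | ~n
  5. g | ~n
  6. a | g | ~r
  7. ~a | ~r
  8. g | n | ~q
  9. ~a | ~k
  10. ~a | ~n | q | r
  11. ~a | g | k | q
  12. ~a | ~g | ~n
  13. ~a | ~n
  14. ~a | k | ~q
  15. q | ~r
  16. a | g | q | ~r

a: False, r: False, q: True, k: True, g: True, n: False

Set a = False.
  then (a | ~n) forces n = False.
Set r = False.
Set q = True.
  then (g | n | ~q) forces g = True.
Set k = True.
All clauses satisfied.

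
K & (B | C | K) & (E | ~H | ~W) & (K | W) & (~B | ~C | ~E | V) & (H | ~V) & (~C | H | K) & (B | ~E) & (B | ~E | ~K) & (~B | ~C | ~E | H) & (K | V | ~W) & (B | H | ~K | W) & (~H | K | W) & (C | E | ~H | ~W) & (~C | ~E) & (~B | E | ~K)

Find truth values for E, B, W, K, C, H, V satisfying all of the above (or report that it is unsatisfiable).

Unit clause (K) forces K = True.
Set E = False.
  then (~B | E | ~K) forces B = False.
Set W = True.
  then (E | ~H | ~W) forces H = False.
  then (H | ~V) forces V = False.
Set C = False.
All clauses satisfied.

E = False; B = False; W = True; K = True; C = False; H = False; V = False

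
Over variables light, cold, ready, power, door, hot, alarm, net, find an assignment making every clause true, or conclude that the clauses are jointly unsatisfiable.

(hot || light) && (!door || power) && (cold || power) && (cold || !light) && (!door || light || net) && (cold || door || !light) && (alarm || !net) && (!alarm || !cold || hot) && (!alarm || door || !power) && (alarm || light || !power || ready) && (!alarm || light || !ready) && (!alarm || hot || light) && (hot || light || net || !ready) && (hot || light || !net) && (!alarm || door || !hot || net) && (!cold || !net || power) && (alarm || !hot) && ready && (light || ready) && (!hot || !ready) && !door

Unit clause (ready) forces ready = True.
In (!hot || !ready) only !hot is left, so hot = False.
Unit clause (!door) forces door = False.
In (hot || light) only light is left, so light = True.
In (cold || !light) only cold is left, so cold = True.
In (!alarm || !cold || hot) only !alarm is left, so alarm = False.
In (alarm || !net) only !net is left, so net = False.
Set power = False.
All clauses satisfied.

light = True, cold = True, ready = True, power = False, door = False, hot = False, alarm = False, net = False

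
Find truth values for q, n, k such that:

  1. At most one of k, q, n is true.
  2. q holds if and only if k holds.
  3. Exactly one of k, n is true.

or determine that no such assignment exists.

q = False, n = True, k = False

  (1) {k, q, n}: 1 true — at most one ✓
  (2) q=F, k=F — same ✓
  (3) {k, n}: 1 true — exactly one ✓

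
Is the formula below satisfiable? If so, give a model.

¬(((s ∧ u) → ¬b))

u = True, s = True, b = True

  ¬(((s ∧ u) → ¬b)) = True
    (s ∧ u) → ¬b = False
      s ∧ u = True
      ¬b = False
The formula evaluates to True.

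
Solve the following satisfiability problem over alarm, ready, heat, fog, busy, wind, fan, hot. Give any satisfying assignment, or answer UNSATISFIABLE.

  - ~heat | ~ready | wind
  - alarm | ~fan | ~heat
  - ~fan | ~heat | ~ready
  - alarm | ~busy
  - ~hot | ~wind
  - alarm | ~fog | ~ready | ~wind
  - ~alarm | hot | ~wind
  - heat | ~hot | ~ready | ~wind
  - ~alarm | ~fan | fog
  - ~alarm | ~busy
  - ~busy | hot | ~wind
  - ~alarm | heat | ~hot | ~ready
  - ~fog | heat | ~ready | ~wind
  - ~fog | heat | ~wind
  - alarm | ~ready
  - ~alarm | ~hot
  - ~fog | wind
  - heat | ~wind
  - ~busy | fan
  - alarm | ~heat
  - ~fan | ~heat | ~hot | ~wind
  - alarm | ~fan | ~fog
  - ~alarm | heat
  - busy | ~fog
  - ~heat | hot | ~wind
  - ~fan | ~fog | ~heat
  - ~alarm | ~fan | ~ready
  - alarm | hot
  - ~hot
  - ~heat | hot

Unsatisfiable

Case hot = True:
  Clause (~hot) is falsified — contradiction.
Case hot = False:
  (alarm | hot) forces alarm = True.
  (~alarm | hot | ~wind) forces wind = False.
  (~alarm | ~busy) forces busy = False.
  (~fog | wind) forces fog = False.
  (~alarm | ~fan | fog) forces fan = False.
  (~alarm | heat) forces heat = True.
  Clause (~heat | hot) is falsified — contradiction.
Both cases fail, so the formula is unsatisfiable.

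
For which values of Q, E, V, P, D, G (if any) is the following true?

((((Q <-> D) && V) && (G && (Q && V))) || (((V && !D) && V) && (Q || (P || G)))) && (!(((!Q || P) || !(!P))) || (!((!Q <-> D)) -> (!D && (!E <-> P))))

Q = True, E = False, V = True, P = True, D = False, G = True

  (((Q <-> D) && V) && (G && (Q && V))) || (((V && !D) && V) && (Q || (P || G))) = True
    ((Q <-> D) && V) && (G && (Q && V)) = False
      (Q <-> D) && V = False
        Q <-> D = False
      G && (Q && V) = True
        Q && V = True
    ((V && !D) && V) && (Q || (P || G)) = True
      (V && !D) && V = True
        V && !D = True
          !D = True
      Q || (P || G) = True
        P || G = True
  !(((!Q || P) || !(!P))) || (!((!Q <-> D)) -> (!D && (!E <-> P))) = True
    !(((!Q || P) || !(!P))) = False
      (!Q || P) || !(!P) = True
        !Q || P = True
          !Q = False
        !(!P) = True
          !P = False
    !((!Q <-> D)) -> (!D && (!E <-> P)) = True
      !((!Q <-> D)) = False
        !Q <-> D = True
          !Q = False
      !D && (!E <-> P) = True
        !D = True
        !E <-> P = True
          !E = True
Both conjuncts True, so the formula holds.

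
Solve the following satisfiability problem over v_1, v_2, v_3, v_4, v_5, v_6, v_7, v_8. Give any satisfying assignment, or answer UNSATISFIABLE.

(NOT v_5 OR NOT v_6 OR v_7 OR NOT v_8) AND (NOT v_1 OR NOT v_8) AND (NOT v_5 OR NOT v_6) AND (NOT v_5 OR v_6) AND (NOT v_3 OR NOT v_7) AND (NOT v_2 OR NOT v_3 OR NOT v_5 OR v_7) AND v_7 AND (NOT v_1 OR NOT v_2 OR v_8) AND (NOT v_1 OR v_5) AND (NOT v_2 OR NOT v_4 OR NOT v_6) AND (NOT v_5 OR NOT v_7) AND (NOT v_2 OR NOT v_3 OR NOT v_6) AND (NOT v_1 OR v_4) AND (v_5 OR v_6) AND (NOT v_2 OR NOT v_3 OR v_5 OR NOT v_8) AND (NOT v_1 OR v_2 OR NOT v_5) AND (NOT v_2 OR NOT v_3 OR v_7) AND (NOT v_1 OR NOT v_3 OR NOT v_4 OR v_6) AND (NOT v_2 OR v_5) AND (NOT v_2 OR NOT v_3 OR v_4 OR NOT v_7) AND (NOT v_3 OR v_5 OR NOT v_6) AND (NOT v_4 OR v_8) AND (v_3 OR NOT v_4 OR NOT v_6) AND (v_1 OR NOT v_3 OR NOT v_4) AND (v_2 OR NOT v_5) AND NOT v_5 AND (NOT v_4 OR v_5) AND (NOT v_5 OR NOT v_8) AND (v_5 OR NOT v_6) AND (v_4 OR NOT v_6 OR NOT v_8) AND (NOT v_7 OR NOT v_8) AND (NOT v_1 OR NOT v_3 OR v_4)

Case v_6 = True:
  (NOT v_5 OR NOT v_6) forces v_5 = False.
  Clause (v_5 OR NOT v_6) is falsified — contradiction.
Case v_6 = False:
  (NOT v_5 OR v_6) forces v_5 = False.
  Clause (v_5 OR v_6) is falsified — contradiction.
Both cases fail, so the formula is unsatisfiable.

Unsatisfiable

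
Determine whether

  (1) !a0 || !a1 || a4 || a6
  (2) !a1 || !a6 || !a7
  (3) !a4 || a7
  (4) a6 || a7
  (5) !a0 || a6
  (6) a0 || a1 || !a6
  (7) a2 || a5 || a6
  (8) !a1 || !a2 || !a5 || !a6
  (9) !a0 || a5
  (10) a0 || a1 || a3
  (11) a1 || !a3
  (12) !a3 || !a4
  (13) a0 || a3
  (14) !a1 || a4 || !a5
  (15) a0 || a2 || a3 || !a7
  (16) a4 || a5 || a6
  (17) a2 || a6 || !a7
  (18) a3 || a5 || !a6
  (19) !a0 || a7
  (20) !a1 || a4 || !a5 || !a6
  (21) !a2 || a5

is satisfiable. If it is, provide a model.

Set a0 = False.
  then (a0 || a3) forces a3 = True.
  then (a1 || !a3) forces a1 = True.
  then (!a3 || !a4) forces a4 = False.
  then (!a1 || a4 || !a5) forces a5 = False.
  then (a4 || a5 || a6) forces a6 = True.
  then (!a2 || a5) forces a2 = False.
  then (!a1 || !a6 || !a7) forces a7 = False.
All clauses satisfied.

a0: False, a1: True, a2: False, a3: True, a4: False, a5: False, a6: True, a7: False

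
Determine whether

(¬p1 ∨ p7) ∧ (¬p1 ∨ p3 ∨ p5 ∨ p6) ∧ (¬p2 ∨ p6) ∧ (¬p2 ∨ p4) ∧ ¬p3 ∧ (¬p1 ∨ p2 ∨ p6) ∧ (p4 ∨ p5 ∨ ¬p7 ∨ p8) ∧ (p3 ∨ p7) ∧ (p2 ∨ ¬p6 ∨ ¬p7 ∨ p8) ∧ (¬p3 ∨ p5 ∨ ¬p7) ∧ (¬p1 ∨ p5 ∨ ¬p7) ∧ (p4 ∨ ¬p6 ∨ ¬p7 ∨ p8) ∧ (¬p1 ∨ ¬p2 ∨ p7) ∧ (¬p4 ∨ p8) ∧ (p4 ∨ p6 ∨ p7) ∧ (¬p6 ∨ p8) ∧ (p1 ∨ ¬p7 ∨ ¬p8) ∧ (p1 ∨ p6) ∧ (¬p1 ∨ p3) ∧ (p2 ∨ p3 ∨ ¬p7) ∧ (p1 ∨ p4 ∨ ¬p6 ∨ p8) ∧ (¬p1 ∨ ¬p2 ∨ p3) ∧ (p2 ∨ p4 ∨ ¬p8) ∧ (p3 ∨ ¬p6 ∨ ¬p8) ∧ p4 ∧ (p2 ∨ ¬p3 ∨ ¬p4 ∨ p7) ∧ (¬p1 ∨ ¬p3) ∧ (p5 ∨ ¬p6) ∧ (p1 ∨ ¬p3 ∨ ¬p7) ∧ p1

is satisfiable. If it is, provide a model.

Case p1 = True:
  (¬p1 ∨ p7) forces p7 = True.
  (¬p3) forces p3 = False.
  Clause (¬p1 ∨ p3) is falsified — contradiction.
Case p1 = False:
  Clause (p1) is falsified — contradiction.
Both cases fail, so the formula is unsatisfiable.

UNSATISFIABLE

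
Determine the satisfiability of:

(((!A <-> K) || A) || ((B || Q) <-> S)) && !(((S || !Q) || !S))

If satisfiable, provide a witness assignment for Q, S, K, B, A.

Unsatisfiable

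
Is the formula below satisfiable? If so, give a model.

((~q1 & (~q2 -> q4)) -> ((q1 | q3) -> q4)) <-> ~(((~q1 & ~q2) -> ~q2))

q1: False, q2: True, q3: True, q4: False

  ((~q1 & (~q2 -> q4)) -> ((q1 | q3) -> q4)) <-> ~(((~q1 & ~q2) -> ~q2)) = True
    (~q1 & (~q2 -> q4)) -> ((q1 | q3) -> q4) = False
      ~q1 & (~q2 -> q4) = True
        ~q1 = True
        ~q2 -> q4 = True
          ~q2 = False
      (q1 | q3) -> q4 = False
        q1 | q3 = True
    ~(((~q1 & ~q2) -> ~q2)) = False
      (~q1 & ~q2) -> ~q2 = True
        ~q1 & ~q2 = False
          ~q1 = True
          ~q2 = False
        ~q2 = False
The formula evaluates to True.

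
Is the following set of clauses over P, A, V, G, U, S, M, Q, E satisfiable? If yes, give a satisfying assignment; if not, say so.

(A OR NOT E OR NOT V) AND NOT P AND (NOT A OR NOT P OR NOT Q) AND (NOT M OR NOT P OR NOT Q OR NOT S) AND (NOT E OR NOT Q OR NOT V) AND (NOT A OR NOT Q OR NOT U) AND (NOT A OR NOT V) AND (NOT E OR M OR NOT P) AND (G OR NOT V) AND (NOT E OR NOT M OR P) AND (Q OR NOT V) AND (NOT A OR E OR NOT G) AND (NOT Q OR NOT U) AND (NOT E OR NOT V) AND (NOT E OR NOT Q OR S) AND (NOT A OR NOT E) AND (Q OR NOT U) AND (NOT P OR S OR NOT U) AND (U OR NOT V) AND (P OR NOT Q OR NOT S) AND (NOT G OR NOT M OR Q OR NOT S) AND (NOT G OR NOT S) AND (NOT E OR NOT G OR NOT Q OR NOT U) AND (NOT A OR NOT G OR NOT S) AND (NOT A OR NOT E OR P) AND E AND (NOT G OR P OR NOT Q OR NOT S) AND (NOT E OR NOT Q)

P = False, A = False, V = False, G = False, U = False, S = True, M = False, Q = False, E = True

Unit clause (NOT P) forces P = False.
Unit clause (E) forces E = True.
In (NOT E OR NOT Q) only NOT Q is left, so Q = False.
In (NOT E OR NOT M OR P) only NOT M is left, so M = False.
In (Q OR NOT V) only NOT V is left, so V = False.
In (NOT A OR NOT E) only NOT A is left, so A = False.
In (Q OR NOT U) only NOT U is left, so U = False.
Set G = False.
Set S = True.
All clauses satisfied.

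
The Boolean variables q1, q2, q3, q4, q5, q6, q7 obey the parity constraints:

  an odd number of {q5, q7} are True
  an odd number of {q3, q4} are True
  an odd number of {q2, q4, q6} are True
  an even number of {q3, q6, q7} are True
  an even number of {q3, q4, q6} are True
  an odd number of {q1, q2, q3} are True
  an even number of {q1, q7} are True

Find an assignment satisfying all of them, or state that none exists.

q1 = False; q2 = False; q3 = True; q4 = False; q5 = True; q6 = True; q7 = False

{q5, q7}: 1 true → odd ✓
{q3, q4}: 1 true → odd ✓
{q2, q4, q6}: 1 true → odd ✓
{q3, q6, q7}: 2 true → even ✓
{q3, q4, q6}: 2 true → even ✓
{q1, q2, q3}: 1 true → odd ✓
{q1, q7}: 0 true → even ✓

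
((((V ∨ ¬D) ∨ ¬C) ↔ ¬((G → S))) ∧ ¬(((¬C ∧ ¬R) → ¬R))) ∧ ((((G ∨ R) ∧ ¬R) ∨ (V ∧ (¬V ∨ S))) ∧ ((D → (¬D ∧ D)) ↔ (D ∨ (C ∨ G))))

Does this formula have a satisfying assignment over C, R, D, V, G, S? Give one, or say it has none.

The conjunct ¬(((¬C ∧ ¬R) → ¬R)) is unsatisfiable on its own:
  C=F, R=F: evaluates to False.
  C=F, R=T: evaluates to False.
  C=T, R=F: evaluates to False.
  C=T, R=T: evaluates to False.
So the whole conjunction is unsatisfiable.

Unsatisfiable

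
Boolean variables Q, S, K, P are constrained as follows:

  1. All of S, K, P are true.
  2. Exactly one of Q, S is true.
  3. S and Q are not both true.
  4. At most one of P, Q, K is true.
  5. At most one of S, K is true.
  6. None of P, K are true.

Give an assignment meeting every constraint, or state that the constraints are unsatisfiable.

Case K = True:
  Constraint (6) is violated (K=T) — contradiction.
Case K = False:
  Constraint (1) is violated (K=F) — contradiction.
Both cases fail — unsatisfiable.

The formula is unsatisfiable.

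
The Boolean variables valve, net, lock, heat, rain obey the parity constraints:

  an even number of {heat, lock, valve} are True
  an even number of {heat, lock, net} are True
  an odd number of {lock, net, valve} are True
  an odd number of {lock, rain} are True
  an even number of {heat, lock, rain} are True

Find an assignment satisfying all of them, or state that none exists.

valve = False; net = False; lock = True; heat = True; rain = False

{heat, lock, valve}: 2 true → even ✓
{heat, lock, net}: 2 true → even ✓
{lock, net, valve}: 1 true → odd ✓
{lock, rain}: 1 true → odd ✓
{heat, lock, rain}: 2 true → even ✓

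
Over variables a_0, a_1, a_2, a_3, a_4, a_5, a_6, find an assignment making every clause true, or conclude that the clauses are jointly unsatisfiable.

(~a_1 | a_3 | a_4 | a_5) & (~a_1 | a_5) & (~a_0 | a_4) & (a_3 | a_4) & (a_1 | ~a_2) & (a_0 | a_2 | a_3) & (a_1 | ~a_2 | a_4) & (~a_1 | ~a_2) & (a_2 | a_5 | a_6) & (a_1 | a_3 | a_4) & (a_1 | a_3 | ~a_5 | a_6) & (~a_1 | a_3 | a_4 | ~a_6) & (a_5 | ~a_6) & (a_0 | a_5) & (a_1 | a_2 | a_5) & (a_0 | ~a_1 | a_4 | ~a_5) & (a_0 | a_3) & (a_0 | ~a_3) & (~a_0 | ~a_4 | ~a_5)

No satisfying assignment exists.

Case a_0 = True:
  (~a_0 | a_4) forces a_4 = True.
  (~a_0 | ~a_4 | ~a_5) forces a_5 = False.
  (~a_1 | a_5) forces a_1 = False.
  (a_1 | ~a_2) forces a_2 = False.
  Clause (a_1 | a_2 | a_5) is falsified — contradiction.
Case a_0 = False:
  (a_0 | a_5) forces a_5 = True.
  (a_0 | a_3) forces a_3 = True.
  Clause (a_0 | ~a_3) is falsified — contradiction.
Both cases fail, so the formula is unsatisfiable.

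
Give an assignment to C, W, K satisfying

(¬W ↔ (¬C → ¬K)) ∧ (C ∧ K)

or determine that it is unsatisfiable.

C: True; W: False; K: True

  ¬W ↔ (¬C → ¬K) = True
    ¬W = True
    ¬C → ¬K = True
      ¬C = False
      ¬K = False
  C ∧ K = True
Both conjuncts True, so the formula holds.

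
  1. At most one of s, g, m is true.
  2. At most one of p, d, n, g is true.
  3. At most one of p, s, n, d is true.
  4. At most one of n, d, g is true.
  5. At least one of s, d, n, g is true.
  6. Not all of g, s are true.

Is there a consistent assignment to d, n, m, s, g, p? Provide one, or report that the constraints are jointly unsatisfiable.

d=F, n=F, m=F, s=F, g=T, p=F

  (1) {s, g, m}: 1 true — at most one ✓
  (2) {p, d, n, g}: 1 true — at most one ✓
  (3) {p, s, n, d}: 0 true — at most one ✓
  (4) {n, d, g}: 1 true — at most one ✓
  (5) {s, d, n, g}: 1 true — at least one ✓
  (6) {g, s}: 1/2 true — not all ✓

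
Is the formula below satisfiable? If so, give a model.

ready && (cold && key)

cold = True, key = True, ready = True

  cold && key = True
Both conjuncts True, so the formula holds.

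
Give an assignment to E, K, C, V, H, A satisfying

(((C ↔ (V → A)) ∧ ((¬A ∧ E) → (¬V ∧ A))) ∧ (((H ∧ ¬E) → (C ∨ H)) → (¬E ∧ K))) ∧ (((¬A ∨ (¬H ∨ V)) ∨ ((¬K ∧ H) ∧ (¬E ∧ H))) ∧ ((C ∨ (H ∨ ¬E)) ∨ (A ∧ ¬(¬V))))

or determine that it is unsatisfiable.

E=F; K=T; C=T; V=F; H=T; A=F

  ((C ↔ (V → A)) ∧ ((¬A ∧ E) → (¬V ∧ A))) ∧ (((H ∧ ¬E) → (C ∨ H)) → (¬E ∧ K)) = True
    (C ↔ (V → A)) ∧ ((¬A ∧ E) → (¬V ∧ A)) = True
      C ↔ (V → A) = True
        V → A = True
      (¬A ∧ E) → (¬V ∧ A) = True
        ¬A ∧ E = False
          ¬A = True
        ¬V ∧ A = False
          ¬V = True
    ((H ∧ ¬E) → (C ∨ H)) → (¬E ∧ K) = True
      (H ∧ ¬E) → (C ∨ H) = True
        H ∧ ¬E = True
          ¬E = True
        C ∨ H = True
      ¬E ∧ K = True
        ¬E = True
  ((¬A ∨ (¬H ∨ V)) ∨ ((¬K ∧ H) ∧ (¬E ∧ H))) ∧ ((C ∨ (H ∨ ¬E)) ∨ (A ∧ ¬(¬V))) = True
    (¬A ∨ (¬H ∨ V)) ∨ ((¬K ∧ H) ∧ (¬E ∧ H)) = True
      ¬A ∨ (¬H ∨ V) = True
        ¬A = True
        ¬H ∨ V = False
          ¬H = False
      (¬K ∧ H) ∧ (¬E ∧ H) = False
        ¬K ∧ H = False
          ¬K = False
        ¬E ∧ H = True
          ¬E = True
    (C ∨ (H ∨ ¬E)) ∨ (A ∧ ¬(¬V)) = True
      C ∨ (H ∨ ¬E) = True
        H ∨ ¬E = True
          ¬E = True
      A ∧ ¬(¬V) = False
        ¬(¬V) = False
          ¬V = True
Both conjuncts True, so the formula holds.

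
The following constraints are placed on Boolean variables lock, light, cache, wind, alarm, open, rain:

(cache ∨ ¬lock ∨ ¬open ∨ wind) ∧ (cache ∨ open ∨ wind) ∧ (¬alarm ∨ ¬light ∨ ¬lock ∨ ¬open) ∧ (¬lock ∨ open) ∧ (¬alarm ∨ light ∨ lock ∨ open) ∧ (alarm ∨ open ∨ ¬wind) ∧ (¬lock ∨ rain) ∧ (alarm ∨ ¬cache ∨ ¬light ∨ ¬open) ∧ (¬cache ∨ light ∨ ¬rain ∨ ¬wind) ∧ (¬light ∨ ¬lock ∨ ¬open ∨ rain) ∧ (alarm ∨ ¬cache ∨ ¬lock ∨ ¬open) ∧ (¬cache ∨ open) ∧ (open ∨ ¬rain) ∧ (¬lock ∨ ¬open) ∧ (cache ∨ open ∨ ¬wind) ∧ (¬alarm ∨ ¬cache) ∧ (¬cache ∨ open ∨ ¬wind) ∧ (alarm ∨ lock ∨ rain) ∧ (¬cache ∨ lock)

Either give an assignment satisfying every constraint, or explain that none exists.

Try lock = True:
  (¬lock ∨ open) forces open = True.
  clause (¬lock ∨ ¬open) is falsified — backtrack.
So lock = False.
  then (¬cache ∨ lock) forces cache = False.
Set light = True.
Set wind = False.
  then (cache ∨ open ∨ wind) forces open = True.
Set alarm = False.
  then (alarm ∨ lock ∨ rain) forces rain = True.
All clauses satisfied.

lock=F, light=T, cache=F, wind=F, alarm=F, open=T, rain=T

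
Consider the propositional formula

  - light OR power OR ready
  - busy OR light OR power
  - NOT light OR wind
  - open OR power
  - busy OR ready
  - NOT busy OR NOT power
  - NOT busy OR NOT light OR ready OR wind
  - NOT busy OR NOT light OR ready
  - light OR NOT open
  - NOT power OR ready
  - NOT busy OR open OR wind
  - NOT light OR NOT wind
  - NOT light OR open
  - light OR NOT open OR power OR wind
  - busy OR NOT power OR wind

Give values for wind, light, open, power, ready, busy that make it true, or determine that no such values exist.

wind=T, light=F, open=F, power=T, ready=T, busy=F

Try wind = False:
  (NOT light OR wind) forces light = False.
  (light OR NOT open) forces open = False.
  (open OR power) forces power = True.
  (NOT busy OR NOT power) forces busy = False.
  clause (busy OR NOT power OR wind) is falsified — backtrack.
So wind = True.
  then (NOT light OR NOT wind) forces light = False.
  then (light OR NOT open) forces open = False.
  then (open OR power) forces power = True.
  then (NOT busy OR NOT power) forces busy = False.
  then (NOT power OR ready) forces ready = True.
All clauses satisfied.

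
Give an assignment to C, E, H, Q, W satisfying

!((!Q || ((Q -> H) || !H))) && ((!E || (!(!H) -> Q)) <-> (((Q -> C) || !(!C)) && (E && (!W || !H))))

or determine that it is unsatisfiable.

UNSATISFIABLE

The conjunct !((!Q || ((Q -> H) || !H))) is unsatisfiable on its own:
  H=F, Q=F: evaluates to False.
  H=F, Q=T: evaluates to False.
  H=T, Q=F: evaluates to False.
  H=T, Q=T: evaluates to False.
So the whole conjunction is unsatisfiable.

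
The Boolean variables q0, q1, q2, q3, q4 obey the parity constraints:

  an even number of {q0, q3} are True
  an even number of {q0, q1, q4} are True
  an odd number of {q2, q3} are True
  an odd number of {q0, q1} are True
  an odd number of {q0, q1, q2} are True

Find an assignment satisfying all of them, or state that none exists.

q0 = True, q1 = False, q2 = False, q3 = True, q4 = True

{q0, q3}: 2 true → even ✓
{q0, q1, q4}: 2 true → even ✓
{q2, q3}: 1 true → odd ✓
{q0, q1}: 1 true → odd ✓
{q0, q1, q2}: 1 true → odd ✓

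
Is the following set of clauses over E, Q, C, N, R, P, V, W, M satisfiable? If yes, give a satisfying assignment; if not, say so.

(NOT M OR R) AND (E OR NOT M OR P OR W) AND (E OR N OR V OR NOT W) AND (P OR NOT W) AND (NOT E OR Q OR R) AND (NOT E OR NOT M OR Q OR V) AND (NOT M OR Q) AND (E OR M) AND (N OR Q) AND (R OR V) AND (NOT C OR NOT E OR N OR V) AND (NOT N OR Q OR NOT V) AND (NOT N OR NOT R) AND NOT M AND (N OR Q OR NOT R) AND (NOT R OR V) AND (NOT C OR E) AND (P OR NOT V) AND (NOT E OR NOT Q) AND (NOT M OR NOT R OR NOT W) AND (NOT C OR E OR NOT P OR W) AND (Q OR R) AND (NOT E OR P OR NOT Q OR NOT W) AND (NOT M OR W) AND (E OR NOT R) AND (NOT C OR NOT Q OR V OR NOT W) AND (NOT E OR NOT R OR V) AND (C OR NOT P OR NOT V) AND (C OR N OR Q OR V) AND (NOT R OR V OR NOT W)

The formula is unsatisfiable.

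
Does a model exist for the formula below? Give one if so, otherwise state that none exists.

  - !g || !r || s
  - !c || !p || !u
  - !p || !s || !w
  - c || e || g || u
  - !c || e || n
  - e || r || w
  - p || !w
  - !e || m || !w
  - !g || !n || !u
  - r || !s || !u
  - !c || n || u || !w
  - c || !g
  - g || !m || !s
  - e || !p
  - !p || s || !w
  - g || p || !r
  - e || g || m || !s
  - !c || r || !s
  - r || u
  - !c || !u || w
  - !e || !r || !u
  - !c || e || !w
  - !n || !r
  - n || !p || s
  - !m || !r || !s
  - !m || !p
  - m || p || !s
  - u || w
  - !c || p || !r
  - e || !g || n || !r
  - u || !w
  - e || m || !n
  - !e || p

Set s = False.
Set g = False.
Set u = True.
Try w = True:
  (p || !w) forces p = True.
  clause (!p || s || !w) is falsified — backtrack.
So w = False.
  then (!c || !u || w) forces c = False.
Set m = False.
Set n = True.
  then (!n || !r) forces r = False.
  then (e || m || !n) forces e = True.
  then (!e || p) forces p = True.
All clauses satisfied.

s = False, g = False, u = True, w = False, m = False, n = True, e = True, c = False, p = True, r = False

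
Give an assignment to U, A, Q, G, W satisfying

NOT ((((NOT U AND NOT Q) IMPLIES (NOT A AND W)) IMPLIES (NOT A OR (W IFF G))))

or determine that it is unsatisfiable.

U = True; A = True; Q = False; G = False; W = True

  NOT ((((NOT U AND NOT Q) IMPLIES (NOT A AND W)) IMPLIES (NOT A OR (W IFF G)))) = True
    ((NOT U AND NOT Q) IMPLIES (NOT A AND W)) IMPLIES (NOT A OR (W IFF G)) = False
      (NOT U AND NOT Q) IMPLIES (NOT A AND W) = True
        NOT U AND NOT Q = False
          NOT U = False
          NOT Q = True
        NOT A AND W = False
          NOT A = False
      NOT A OR (W IFF G) = False
        NOT A = False
        W IFF G = False
The formula evaluates to True.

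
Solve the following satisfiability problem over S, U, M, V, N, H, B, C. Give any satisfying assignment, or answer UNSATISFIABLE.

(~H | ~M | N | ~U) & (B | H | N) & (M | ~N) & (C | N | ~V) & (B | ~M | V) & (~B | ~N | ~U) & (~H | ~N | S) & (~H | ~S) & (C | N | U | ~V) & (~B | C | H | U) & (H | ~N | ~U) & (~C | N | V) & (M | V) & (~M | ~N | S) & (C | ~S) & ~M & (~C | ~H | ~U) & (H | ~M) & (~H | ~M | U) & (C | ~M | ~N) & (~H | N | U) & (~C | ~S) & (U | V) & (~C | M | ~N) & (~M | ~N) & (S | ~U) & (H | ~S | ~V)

S = False, U = False, M = False, V = True, N = False, H = False, B = True, C = True

Unit clause (~M) forces M = False.
In (M | ~N) only ~N is left, so N = False.
In (M | V) only V is left, so V = True.
In (C | N | ~V) only C is left, so C = True.
In (~C | ~S) only ~S is left, so S = False.
In (S | ~U) only ~U is left, so U = False.
In (~H | N | U) only ~H is left, so H = False.
In (B | H | N) only B is left, so B = True.
All clauses satisfied.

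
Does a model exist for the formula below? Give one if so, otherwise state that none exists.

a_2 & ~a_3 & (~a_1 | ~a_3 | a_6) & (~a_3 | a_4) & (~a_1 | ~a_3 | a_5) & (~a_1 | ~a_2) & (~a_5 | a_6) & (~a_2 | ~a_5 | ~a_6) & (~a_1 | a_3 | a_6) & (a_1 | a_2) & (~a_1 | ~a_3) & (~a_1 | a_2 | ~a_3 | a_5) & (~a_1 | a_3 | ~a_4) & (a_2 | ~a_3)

Unit clause (a_2) forces a_2 = True.
Unit clause (~a_3) forces a_3 = False.
In (~a_1 | ~a_2) only ~a_1 is left, so a_1 = False.
Set a_4 = True.
Try a_5 = True:
  (~a_5 | a_6) forces a_6 = True.
  clause (~a_2 | ~a_5 | ~a_6) is falsified — backtrack.
So a_5 = False.
Set a_6 = True.
All clauses satisfied.

a_1 = False; a_2 = True; a_3 = False; a_4 = True; a_5 = False; a_6 = True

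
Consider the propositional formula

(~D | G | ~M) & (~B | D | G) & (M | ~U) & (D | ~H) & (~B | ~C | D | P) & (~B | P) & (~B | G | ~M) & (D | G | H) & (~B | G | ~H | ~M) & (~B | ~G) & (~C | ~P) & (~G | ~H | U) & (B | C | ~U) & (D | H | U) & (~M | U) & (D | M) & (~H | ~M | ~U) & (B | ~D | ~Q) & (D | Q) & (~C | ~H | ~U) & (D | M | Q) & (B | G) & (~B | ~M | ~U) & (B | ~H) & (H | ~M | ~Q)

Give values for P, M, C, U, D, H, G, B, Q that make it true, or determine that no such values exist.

Set P = True.
  then (~C | ~P) forces C = False.
Try M = True:
  (~M | U) forces U = True.
  (B | C | ~U) forces B = True.
  clause (~B | ~M | ~U) is falsified — backtrack.
So M = False.
  then (M | ~U) forces U = False.
  then (D | M) forces D = True.
Set H = True.
  then (~G | ~H | U) forces G = False.
  then (B | G) forces B = True.
Set Q = True.
All clauses satisfied.

P = True, M = False, C = False, U = False, D = True, H = True, G = False, B = True, Q = True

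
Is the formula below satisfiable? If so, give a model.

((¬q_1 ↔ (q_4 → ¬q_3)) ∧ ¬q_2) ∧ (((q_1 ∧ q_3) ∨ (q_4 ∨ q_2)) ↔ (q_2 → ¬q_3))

q_1 = False; q_2 = False; q_3 = False; q_4 = True

  (¬q_1 ↔ (q_4 → ¬q_3)) ∧ ¬q_2 = True
    ¬q_1 ↔ (q_4 → ¬q_3) = True
      ¬q_1 = True
      q_4 → ¬q_3 = True
        ¬q_3 = True
    ¬q_2 = True
  ((q_1 ∧ q_3) ∨ (q_4 ∨ q_2)) ↔ (q_2 → ¬q_3) = True
    (q_1 ∧ q_3) ∨ (q_4 ∨ q_2) = True
      q_1 ∧ q_3 = False
      q_4 ∨ q_2 = True
    q_2 → ¬q_3 = True
      ¬q_3 = True
Both conjuncts True, so the formula holds.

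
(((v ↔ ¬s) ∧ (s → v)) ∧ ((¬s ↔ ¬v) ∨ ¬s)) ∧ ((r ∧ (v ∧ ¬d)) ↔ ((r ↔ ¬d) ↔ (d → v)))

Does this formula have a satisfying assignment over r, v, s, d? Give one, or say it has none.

r = False, v = True, s = False, d = False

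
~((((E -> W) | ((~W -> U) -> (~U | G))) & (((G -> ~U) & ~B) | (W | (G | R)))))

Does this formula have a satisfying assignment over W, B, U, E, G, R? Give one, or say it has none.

W = False, B = True, U = True, E = True, G = False, R = True

  ~((((E -> W) | ((~W -> U) -> (~U | G))) & (((G -> ~U) & ~B) | (W | (G | R))))) = True
    ((E -> W) | ((~W -> U) -> (~U | G))) & (((G -> ~U) & ~B) | (W | (G | R))) = False
      (E -> W) | ((~W -> U) -> (~U | G)) = False
        E -> W = False
        (~W -> U) -> (~U | G) = False
          ~W -> U = True
            ~W = True
          ~U | G = False
            ~U = False
      ((G -> ~U) & ~B) | (W | (G | R)) = True
        (G -> ~U) & ~B = False
          G -> ~U = True
            ~U = False
          ~B = False
        W | (G | R) = True
          G | R = True
The formula evaluates to True.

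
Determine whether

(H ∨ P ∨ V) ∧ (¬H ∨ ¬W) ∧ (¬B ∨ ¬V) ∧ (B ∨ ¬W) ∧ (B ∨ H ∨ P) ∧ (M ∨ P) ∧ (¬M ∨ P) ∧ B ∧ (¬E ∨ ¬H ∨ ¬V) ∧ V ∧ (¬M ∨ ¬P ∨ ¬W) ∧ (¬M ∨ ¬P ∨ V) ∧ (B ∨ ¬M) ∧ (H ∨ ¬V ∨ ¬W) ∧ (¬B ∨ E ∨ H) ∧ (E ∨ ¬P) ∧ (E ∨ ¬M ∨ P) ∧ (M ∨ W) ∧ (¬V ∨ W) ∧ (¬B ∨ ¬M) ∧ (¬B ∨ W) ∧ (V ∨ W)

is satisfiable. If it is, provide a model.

UNSATISFIABLE

Case V = True:
  (¬B ∨ ¬V) forces B = False.
  Clause (B) is falsified — contradiction.
Case V = False:
  Clause (V) is falsified — contradiction.
Both cases fail, so the formula is unsatisfiable.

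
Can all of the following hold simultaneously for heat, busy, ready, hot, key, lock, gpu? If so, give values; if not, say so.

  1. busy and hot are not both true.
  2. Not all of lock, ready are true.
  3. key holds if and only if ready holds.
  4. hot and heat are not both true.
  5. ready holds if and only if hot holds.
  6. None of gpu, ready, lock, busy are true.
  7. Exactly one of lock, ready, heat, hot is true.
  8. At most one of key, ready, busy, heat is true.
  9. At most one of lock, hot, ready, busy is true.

heat = True, busy = False, ready = False, hot = False, key = False, lock = False, gpu = False

  (1) busy=F, hot=F — not both ✓
  (2) {lock, ready}: 0/2 true — not all ✓
  (3) key=F, ready=F — same ✓
  (4) hot=F, heat=T — not both ✓
  (5) ready=F, hot=F — same ✓
  (6) {gpu, ready, lock, busy}: 0 true — none ✓
  (7) {lock, ready, heat, hot}: 1 true — exactly one ✓
  (8) {key, ready, busy, heat}: 1 true — at most one ✓
  (9) {lock, hot, ready, busy}: 0 true — at most one ✓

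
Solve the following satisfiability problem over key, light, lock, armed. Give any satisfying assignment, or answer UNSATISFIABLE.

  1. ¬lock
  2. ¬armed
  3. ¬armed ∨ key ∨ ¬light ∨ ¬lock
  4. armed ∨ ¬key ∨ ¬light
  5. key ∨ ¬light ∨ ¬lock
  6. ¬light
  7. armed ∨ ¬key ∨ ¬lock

key = True; light = False; lock = False; armed = False

Unit clause (¬lock) forces lock = False.
Unit clause (¬armed) forces armed = False.
Unit clause (¬light) forces light = False.
Set key = True.
Check each clause:
  (¬lock): ¬lock holds.
  (¬armed): ¬armed holds.
  (¬armed ∨ key ∨ ¬light ∨ ¬lock): ¬armed holds.
  (armed ∨ ¬key ∨ ¬light): ¬light holds.
  (key ∨ ¬light ∨ ¬lock): key holds.
  (¬light): ¬light holds.
  (armed ∨ ¬key ∨ ¬lock): ¬lock holds.
All clauses satisfied.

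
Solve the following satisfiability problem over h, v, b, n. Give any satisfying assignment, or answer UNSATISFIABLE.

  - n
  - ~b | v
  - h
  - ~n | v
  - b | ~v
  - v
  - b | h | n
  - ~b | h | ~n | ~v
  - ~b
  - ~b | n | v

The formula is unsatisfiable.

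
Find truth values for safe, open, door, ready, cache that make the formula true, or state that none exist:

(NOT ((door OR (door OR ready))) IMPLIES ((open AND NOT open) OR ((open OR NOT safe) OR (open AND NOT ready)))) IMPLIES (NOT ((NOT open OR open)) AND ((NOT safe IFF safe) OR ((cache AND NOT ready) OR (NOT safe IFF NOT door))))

safe=T; open=F; door=F; ready=F; cache=F

  (NOT ((door OR (door OR ready))) IMPLIES ((open AND NOT open) OR ((open OR NOT safe) OR (open AND NOT ready)))) IMPLIES (NOT ((NOT open OR open)) AND ((NOT safe IFF safe) OR ((cache AND NOT ready) OR (NOT safe IFF NOT door)))) = True
    NOT ((door OR (door OR ready))) IMPLIES ((open AND NOT open) OR ((open OR NOT safe) OR (open AND NOT ready))) = False
      NOT ((door OR (door OR ready))) = True
        door OR (door OR ready) = False
          door OR ready = False
      (open AND NOT open) OR ((open OR NOT safe) OR (open AND NOT ready)) = False
        open AND NOT open = False
          NOT open = True
        (open OR NOT safe) OR (open AND NOT ready) = False
          open OR NOT safe = False
            NOT safe = False
          open AND NOT ready = False
            NOT ready = True
    NOT ((NOT open OR open)) AND ((NOT safe IFF safe) OR ((cache AND NOT ready) OR (NOT safe IFF NOT door))) = False
      NOT ((NOT open OR open)) = False
        NOT open OR open = True
          NOT open = True
      (NOT safe IFF safe) OR ((cache AND NOT ready) OR (NOT safe IFF NOT door)) = False
        NOT safe IFF safe = False
          NOT safe = False
        (cache AND NOT ready) OR (NOT safe IFF NOT door) = False
          cache AND NOT ready = False
            NOT ready = True
          NOT safe IFF NOT door = False
            NOT safe = False
            NOT door = True
The formula evaluates to True.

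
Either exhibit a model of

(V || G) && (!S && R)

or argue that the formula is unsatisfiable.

G = False, S = False, V = True, R = True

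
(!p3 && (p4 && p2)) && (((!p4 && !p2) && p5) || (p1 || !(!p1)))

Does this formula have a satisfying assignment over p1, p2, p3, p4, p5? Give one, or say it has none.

p1 = True, p2 = True, p3 = False, p4 = True, p5 = False

  !p3 && (p4 && p2) = True
    !p3 = True
    p4 && p2 = True
  ((!p4 && !p2) && p5) || (p1 || !(!p1)) = True
    (!p4 && !p2) && p5 = False
      !p4 && !p2 = False
        !p4 = False
        !p2 = False
    p1 || !(!p1) = True
      !(!p1) = True
        !p1 = False
Both conjuncts True, so the formula holds.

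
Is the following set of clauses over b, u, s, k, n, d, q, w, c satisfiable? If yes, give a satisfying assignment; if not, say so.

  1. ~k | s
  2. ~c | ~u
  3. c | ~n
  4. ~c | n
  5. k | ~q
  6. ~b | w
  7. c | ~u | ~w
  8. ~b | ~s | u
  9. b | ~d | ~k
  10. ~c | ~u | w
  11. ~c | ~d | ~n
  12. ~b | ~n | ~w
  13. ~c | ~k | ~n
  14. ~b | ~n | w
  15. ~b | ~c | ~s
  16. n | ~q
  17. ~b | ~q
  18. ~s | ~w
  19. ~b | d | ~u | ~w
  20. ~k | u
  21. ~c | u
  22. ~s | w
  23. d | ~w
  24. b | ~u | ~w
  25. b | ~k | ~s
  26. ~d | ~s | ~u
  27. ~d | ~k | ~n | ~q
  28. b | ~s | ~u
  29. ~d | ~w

b = False, u = False, s = False, k = False, n = False, d = True, q = False, w = False, c = False

Set b = False.
Set u = False.
  then (~k | u) forces k = False.
  then (~c | u) forces c = False.
  then (c | ~n) forces n = False.
  then (k | ~q) forces q = False.
Try s = True:
  (~s | ~w) forces w = False.
  clause (~s | w) is falsified — backtrack.
So s = False.
Set d = True.
  then (~d | ~w) forces w = False.
All clauses satisfied.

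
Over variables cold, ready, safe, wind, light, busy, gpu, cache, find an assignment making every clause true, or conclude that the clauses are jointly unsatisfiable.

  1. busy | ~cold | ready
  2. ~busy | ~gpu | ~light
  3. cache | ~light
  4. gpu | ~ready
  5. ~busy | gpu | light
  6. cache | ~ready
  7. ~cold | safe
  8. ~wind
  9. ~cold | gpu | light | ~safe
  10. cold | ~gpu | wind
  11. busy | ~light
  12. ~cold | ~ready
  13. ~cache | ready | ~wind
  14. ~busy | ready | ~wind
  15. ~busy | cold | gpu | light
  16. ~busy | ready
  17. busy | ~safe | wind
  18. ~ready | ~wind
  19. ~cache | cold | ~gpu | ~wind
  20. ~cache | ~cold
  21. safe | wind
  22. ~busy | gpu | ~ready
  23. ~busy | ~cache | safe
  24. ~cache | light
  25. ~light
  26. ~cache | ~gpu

The formula is unsatisfiable.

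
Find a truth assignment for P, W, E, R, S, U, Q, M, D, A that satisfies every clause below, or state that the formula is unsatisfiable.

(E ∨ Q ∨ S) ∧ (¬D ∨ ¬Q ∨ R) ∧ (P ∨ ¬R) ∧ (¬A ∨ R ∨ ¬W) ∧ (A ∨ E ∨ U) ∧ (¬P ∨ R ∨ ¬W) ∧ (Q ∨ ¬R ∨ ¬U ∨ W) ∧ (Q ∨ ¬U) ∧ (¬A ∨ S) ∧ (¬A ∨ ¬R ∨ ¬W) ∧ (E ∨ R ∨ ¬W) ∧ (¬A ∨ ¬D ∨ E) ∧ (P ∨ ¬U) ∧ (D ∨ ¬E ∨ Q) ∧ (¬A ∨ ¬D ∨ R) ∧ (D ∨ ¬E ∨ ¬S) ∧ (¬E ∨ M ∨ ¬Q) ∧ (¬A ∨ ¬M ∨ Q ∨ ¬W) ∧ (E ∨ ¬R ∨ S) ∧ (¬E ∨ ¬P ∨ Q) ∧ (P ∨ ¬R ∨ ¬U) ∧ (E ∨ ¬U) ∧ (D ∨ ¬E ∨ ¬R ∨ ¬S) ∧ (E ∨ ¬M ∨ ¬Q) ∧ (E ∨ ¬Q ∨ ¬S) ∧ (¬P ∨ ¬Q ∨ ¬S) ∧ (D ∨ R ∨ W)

P=F; W=T; E=T; R=F; S=F; U=F; Q=T; M=T; D=F; A=F

Set P = False.
  then (P ∨ ¬R) forces R = False.
  then (P ∨ ¬U) forces U = False.
Set W = True.
  then (¬A ∨ R ∨ ¬W) forces A = False.
  then (A ∨ E ∨ U) forces E = True.
Set S = False.
Set Q = True.
  then (¬D ∨ ¬Q ∨ R) forces D = False.
  then (¬E ∨ M ∨ ¬Q) forces M = True.
All clauses satisfied.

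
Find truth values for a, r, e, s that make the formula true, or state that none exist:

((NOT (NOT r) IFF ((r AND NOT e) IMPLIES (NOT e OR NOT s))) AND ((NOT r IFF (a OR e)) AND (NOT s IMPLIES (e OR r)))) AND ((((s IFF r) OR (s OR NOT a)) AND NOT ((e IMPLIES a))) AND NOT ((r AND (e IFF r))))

UNSATISFIABLE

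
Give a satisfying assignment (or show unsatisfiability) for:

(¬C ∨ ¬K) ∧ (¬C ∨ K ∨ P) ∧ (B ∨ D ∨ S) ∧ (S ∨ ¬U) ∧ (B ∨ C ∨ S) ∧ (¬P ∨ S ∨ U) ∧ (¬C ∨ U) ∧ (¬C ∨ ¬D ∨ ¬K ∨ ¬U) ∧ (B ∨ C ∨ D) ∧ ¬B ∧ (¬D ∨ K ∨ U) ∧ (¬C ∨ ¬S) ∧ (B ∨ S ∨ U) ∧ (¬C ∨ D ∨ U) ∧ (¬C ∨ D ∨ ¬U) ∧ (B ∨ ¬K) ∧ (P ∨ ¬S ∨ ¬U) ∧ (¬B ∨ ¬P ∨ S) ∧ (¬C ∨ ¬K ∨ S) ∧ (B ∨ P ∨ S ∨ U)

Unit clause (¬B) forces B = False.
In (B ∨ ¬K) only ¬K is left, so K = False.
Try C = True:
  (¬C ∨ K ∨ P) forces P = True.
  (¬C ∨ U) forces U = True.
  (S ∨ ¬U) forces S = True.
  clause (¬C ∨ ¬S) is falsified — backtrack.
So C = False.
  then (B ∨ C ∨ S) forces S = True.
  then (B ∨ C ∨ D) forces D = True.
  then (¬D ∨ K ∨ U) forces U = True.
  then (P ∨ ¬S ∨ ¬U) forces P = True.
All clauses satisfied.

C = False, D = True, B = False, U = True, P = True, K = False, S = True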